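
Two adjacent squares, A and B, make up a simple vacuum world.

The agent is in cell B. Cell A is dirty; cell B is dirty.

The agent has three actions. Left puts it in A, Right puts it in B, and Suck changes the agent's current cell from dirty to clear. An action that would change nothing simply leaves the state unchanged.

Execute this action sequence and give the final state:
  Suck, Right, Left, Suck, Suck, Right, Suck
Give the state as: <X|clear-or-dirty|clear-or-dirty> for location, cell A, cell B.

<B|clear|clear>

Suck (#1): <B|dirty|clear>
Right (#2): <B|dirty|clear>
Left (#3): <A|dirty|clear>
Suck (#4): <A|clear|clear>
Suck (#5): <A|clear|clear>
Right (#6): <B|clear|clear>
Suck (#7): <B|clear|clear>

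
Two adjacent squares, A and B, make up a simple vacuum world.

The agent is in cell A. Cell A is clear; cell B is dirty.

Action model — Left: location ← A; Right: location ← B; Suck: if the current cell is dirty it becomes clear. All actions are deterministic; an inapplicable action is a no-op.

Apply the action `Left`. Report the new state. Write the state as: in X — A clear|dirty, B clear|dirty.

start: in A — A clear, B dirty
Left (#1): in A — A clear, B dirty

in A — A clear, B dirty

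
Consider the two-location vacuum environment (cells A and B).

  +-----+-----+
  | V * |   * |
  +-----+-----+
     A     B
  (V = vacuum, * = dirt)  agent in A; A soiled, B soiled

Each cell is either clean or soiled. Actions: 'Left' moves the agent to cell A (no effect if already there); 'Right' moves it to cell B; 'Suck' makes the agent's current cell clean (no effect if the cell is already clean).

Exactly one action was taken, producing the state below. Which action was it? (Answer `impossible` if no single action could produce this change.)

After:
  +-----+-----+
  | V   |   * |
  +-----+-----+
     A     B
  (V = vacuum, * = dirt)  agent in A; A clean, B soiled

try  Left: (A; A:soiled, B:soiled)
try Right: (B; A:soiled, B:soiled)
try  Suck: (A; A:clean, B:soiled)  ← match

Suck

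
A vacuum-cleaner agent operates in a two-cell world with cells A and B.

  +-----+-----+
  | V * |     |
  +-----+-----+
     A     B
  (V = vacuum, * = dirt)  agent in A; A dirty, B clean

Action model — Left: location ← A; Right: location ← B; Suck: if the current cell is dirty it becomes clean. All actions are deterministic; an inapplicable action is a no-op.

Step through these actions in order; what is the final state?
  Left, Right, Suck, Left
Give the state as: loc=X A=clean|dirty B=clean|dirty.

1. Left → loc=A A=dirty B=clean
2. Right → loc=B A=dirty B=clean
3. Suck → loc=B A=dirty B=clean
4. Left → loc=A A=dirty B=clean

loc=A A=dirty B=clean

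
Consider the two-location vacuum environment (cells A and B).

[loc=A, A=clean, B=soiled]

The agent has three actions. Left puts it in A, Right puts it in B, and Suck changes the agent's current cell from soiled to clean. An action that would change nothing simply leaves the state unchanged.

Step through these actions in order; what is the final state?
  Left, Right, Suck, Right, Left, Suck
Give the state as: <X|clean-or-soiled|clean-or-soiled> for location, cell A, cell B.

1) do Left; now <A|clean|soiled>
2) do Right; now <B|clean|soiled>
3) do Suck; now <B|clean|clean>
4) do Right; now <B|clean|clean>
5) do Left; now <A|clean|clean>
6) do Suck; now <A|clean|clean>

<A|clean|clean>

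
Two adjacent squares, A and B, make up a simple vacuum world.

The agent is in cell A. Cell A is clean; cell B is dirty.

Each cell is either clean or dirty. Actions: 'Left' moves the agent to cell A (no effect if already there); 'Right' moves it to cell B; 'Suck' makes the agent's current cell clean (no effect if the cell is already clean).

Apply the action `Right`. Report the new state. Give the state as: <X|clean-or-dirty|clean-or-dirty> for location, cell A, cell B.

<B|clean|dirty>

start: <A|clean|dirty>
step 1/1 (Right): <B|clean|dirty>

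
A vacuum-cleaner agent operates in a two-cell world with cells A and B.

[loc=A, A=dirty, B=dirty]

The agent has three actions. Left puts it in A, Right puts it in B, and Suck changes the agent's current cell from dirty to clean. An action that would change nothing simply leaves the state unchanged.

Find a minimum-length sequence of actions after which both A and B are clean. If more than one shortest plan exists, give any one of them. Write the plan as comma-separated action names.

1. Suck → (A; A:clean, B:dirty)
2. Right → (B; A:clean, B:dirty)
3. Suck → (B; A:clean, B:clean)
min 3: Suck A + move + Suck B

Suck, Right, Suck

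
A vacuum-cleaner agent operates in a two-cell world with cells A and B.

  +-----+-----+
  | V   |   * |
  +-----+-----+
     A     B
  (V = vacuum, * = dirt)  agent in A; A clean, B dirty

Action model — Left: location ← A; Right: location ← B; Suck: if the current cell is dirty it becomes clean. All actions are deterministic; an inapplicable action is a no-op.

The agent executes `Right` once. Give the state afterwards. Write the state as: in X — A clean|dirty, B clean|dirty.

start: in A — A clean, B dirty
1) do Right; now in B — A clean, B dirty

in B — A clean, B dirty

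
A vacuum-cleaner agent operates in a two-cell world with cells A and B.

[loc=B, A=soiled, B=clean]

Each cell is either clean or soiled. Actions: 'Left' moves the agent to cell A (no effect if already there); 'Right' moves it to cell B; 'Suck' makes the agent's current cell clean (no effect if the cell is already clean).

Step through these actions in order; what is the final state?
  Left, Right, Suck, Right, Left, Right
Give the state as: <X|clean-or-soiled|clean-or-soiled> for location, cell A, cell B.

t=1 Left ⇒ <A|soiled|clean>
t=2 Right ⇒ <B|soiled|clean>
t=3 Suck ⇒ <B|soiled|clean>
t=4 Right ⇒ <B|soiled|clean>
t=5 Left ⇒ <A|soiled|clean>
t=6 Right ⇒ <B|soiled|clean>

<B|soiled|clean>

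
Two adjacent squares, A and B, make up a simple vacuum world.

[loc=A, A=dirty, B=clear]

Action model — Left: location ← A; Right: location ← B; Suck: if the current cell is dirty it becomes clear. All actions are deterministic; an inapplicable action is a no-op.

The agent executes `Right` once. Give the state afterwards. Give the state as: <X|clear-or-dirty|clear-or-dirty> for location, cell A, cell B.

<B|dirty|clear>

start: <A|dirty|clear>
t=1 Right ⇒ <B|dirty|clear>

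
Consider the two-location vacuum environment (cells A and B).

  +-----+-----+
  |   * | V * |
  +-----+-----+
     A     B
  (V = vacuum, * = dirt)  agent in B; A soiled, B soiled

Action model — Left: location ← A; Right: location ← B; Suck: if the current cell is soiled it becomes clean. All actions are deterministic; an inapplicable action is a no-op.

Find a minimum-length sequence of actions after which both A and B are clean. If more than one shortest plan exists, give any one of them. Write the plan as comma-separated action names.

Suck (#1): <B|soiled|clean>
Left (#2): <A|soiled|clean>
Suck (#3): <A|clean|clean>
min 3: Suck B + move + Suck A

Suck, Left, Suck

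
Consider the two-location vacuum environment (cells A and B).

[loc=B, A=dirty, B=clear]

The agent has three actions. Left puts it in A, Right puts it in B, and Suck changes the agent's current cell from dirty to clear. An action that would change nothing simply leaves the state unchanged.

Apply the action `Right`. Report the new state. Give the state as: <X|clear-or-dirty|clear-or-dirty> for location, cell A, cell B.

start: <B|dirty|clear>
Right (#1): <B|dirty|clear>

<B|dirty|clear>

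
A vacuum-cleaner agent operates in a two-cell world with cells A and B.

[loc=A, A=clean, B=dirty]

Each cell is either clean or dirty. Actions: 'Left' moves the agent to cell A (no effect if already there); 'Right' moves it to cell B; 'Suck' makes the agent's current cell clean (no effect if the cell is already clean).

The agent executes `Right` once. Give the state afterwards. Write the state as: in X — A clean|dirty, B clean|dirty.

in B — A clean, B dirty

start: in A — A clean, B dirty
t=1 Right ⇒ in B — A clean, B dirty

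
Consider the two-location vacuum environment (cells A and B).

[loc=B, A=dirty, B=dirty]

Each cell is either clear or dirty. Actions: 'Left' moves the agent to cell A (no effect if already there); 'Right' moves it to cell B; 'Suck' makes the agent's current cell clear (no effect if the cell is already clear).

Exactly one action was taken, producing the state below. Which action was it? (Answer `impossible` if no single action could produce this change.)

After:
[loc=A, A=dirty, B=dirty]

try  Left: (A; A:dirty, B:dirty)  ← match
try Right: (B; A:dirty, B:dirty)
try  Suck: (B; A:dirty, B:clear)

Left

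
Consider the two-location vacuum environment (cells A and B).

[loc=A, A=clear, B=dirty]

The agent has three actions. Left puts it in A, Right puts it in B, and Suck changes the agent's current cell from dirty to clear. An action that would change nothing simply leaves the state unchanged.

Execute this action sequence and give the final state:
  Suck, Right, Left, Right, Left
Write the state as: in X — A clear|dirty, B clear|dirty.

[1] after Suck: in A — A clear, B dirty
[2] after Right: in B — A clear, B dirty
[3] after Left: in A — A clear, B dirty
[4] after Right: in B — A clear, B dirty
[5] after Left: in A — A clear, B dirty

in A — A clear, B dirty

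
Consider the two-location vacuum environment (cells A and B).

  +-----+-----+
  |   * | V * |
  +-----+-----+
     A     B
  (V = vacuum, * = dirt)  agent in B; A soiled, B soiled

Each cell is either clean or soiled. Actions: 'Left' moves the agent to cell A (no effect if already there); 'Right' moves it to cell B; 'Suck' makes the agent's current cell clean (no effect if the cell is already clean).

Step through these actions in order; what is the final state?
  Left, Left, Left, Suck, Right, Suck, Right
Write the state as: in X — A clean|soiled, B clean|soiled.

in B — A clean, B clean

step 1/7 (Left): in A — A soiled, B soiled
step 2/7 (Left): in A — A soiled, B soiled
step 3/7 (Left): in A — A soiled, B soiled
step 4/7 (Suck): in A — A clean, B soiled
step 5/7 (Right): in B — A clean, B soiled
step 6/7 (Suck): in B — A clean, B clean
step 7/7 (Right): in B — A clean, B clean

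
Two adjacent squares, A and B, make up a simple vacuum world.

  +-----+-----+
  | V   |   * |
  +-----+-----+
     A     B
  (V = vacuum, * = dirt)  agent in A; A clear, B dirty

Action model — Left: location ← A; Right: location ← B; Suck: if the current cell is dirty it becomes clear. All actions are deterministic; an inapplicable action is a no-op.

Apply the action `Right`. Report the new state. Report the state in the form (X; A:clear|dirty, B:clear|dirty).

start: (A; A:clear, B:dirty)
Right (#1): (B; A:clear, B:dirty)

(B; A:clear, B:dirty)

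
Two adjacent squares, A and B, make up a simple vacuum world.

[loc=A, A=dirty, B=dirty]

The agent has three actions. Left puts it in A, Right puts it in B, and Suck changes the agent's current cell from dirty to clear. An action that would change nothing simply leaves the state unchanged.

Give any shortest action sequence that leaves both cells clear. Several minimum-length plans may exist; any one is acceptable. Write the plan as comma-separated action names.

Suck, Right, Suck

step 1/3 (Suck): <A|clear|dirty>
step 2/3 (Right): <B|clear|dirty>
step 3/3 (Suck): <B|clear|clear>
min 3: Suck A + move + Suck B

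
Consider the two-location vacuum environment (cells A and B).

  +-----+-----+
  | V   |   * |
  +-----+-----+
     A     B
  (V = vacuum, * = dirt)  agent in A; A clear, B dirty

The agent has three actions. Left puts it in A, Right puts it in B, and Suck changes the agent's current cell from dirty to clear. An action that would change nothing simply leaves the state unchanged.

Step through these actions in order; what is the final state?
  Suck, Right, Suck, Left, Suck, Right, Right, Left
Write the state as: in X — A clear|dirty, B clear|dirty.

Suck (#1): in A — A clear, B dirty
Right (#2): in B — A clear, B dirty
Suck (#3): in B — A clear, B clear
Left (#4): in A — A clear, B clear
Suck (#5): in A — A clear, B clear
Right (#6): in B — A clear, B clear
Right (#7): in B — A clear, B clear
Left (#8): in A — A clear, B clear

in A — A clear, B clear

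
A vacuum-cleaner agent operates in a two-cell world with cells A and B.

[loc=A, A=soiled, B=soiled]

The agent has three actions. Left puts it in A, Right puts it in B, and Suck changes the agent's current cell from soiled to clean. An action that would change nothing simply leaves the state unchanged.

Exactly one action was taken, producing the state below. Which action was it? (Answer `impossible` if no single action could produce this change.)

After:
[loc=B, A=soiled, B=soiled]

Right

try  Left: in A — A soiled, B soiled
try Right: in B — A soiled, B soiled  ← match
try  Suck: in A — A clean, B soiled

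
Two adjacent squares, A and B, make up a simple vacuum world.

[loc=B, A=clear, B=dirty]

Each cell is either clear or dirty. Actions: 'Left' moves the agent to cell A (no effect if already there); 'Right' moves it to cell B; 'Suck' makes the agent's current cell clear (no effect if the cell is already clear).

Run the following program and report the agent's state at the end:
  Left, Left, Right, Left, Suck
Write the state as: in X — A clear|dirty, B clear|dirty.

t=1 Left ⇒ in A — A clear, B dirty
t=2 Left ⇒ in A — A clear, B dirty
t=3 Right ⇒ in B — A clear, B dirty
t=4 Left ⇒ in A — A clear, B dirty
t=5 Suck ⇒ in A — A clear, B dirty

in A — A clear, B dirty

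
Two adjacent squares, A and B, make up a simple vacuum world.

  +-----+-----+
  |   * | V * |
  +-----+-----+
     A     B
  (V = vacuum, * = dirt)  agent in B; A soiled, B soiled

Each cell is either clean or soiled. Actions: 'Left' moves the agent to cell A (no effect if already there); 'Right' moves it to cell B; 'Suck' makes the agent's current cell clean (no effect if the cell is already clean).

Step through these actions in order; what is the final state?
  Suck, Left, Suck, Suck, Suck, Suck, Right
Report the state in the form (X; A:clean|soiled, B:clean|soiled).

(B; A:clean, B:clean)

1. Suck → (B; A:soiled, B:clean)
2. Left → (A; A:soiled, B:clean)
3. Suck → (A; A:clean, B:clean)
4. Suck → (A; A:clean, B:clean)
5. Suck → (A; A:clean, B:clean)
6. Suck → (A; A:clean, B:clean)
7. Right → (B; A:clean, B:clean)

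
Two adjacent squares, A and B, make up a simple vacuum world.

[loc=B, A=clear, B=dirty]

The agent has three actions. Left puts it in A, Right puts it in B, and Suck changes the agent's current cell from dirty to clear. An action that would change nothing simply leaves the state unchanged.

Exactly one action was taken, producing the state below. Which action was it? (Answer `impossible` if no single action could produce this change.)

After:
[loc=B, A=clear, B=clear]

try  Left: loc=A A=clear B=dirty
try Right: loc=B A=clear B=dirty
try  Suck: loc=B A=clear B=clear  ← match

Suck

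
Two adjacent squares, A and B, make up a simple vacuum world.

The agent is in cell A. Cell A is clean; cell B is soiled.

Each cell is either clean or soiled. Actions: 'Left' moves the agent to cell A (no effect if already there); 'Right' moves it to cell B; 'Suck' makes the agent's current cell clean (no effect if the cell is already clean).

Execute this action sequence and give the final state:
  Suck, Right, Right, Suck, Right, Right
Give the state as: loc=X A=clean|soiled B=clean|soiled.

loc=B A=clean B=clean

1. Suck → loc=A A=clean B=soiled
2. Right → loc=B A=clean B=soiled
3. Right → loc=B A=clean B=soiled
4. Suck → loc=B A=clean B=clean
5. Right → loc=B A=clean B=clean
6. Right → loc=B A=clean B=clean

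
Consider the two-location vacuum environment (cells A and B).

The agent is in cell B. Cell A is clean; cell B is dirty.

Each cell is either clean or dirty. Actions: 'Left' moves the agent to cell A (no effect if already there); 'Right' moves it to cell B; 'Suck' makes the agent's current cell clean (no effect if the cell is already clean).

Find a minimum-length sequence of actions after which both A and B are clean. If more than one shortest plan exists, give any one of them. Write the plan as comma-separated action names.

Suck

step 1/1 (Suck): <B|clean|clean>
min 1: B is dirty, one Suck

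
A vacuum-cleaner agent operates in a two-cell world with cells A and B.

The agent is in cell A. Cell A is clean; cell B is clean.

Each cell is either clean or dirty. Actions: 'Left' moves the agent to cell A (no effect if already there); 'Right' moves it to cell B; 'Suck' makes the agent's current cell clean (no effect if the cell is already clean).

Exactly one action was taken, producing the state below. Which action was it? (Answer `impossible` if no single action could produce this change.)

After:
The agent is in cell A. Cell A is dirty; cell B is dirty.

impossible

try  Left: <A|clean|clean>
try Right: <B|clean|clean>
try  Suck: <A|clean|clean>
no single action produces the after-state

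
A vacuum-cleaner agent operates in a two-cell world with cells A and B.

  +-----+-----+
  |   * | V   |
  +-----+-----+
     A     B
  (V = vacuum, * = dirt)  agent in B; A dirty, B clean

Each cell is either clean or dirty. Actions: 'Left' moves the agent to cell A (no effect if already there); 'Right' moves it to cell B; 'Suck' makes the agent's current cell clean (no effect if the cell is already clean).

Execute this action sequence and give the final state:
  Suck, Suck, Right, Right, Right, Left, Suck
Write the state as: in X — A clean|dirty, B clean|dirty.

in A — A clean, B clean

[1] after Suck: in B — A dirty, B clean
[2] after Suck: in B — A dirty, B clean
[3] after Right: in B — A dirty, B clean
[4] after Right: in B — A dirty, B clean
[5] after Right: in B — A dirty, B clean
[6] after Left: in A — A dirty, B clean
[7] after Suck: in A — A clean, B clean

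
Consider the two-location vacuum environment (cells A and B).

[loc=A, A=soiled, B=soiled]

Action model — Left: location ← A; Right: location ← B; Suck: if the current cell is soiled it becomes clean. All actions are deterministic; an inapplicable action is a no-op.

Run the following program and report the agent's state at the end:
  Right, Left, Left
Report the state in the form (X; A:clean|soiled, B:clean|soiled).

[1] after Right: (B; A:soiled, B:soiled)
[2] after Left: (A; A:soiled, B:soiled)
[3] after Left: (A; A:soiled, B:soiled)

(A; A:soiled, B:soiled)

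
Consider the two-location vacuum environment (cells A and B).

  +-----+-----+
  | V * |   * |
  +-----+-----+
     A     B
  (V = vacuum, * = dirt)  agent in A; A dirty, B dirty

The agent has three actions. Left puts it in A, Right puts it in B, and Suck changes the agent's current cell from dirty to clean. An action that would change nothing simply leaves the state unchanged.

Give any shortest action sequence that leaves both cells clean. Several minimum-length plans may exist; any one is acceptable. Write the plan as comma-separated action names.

step 1/3 (Suck): loc=A A=clean B=dirty
step 2/3 (Right): loc=B A=clean B=dirty
step 3/3 (Suck): loc=B A=clean B=clean
min 3: Suck A + move + Suck B

Suck, Right, Suck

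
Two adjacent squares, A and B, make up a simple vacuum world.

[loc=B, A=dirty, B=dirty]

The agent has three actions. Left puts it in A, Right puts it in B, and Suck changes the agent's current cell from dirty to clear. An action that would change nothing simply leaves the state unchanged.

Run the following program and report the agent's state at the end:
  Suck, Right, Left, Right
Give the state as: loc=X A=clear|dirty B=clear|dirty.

t=1 Suck ⇒ loc=B A=dirty B=clear
t=2 Right ⇒ loc=B A=dirty B=clear
t=3 Left ⇒ loc=A A=dirty B=clear
t=4 Right ⇒ loc=B A=dirty B=clear

loc=B A=dirty B=clear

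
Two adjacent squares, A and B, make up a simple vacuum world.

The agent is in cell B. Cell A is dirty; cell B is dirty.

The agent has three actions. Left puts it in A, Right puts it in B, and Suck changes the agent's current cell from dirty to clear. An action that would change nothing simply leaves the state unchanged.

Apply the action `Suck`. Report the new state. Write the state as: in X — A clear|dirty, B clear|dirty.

start: in B — A dirty, B dirty
Suck (#1): in B — A dirty, B clear

in B — A dirty, B clear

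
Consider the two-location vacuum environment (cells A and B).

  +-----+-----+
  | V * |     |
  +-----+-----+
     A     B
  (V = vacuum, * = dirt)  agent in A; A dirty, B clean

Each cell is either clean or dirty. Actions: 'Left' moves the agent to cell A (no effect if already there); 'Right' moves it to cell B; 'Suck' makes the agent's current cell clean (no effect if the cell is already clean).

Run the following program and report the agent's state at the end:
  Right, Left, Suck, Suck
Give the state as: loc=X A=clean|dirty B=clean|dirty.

1) do Right; now loc=B A=dirty B=clean
2) do Left; now loc=A A=dirty B=clean
3) do Suck; now loc=A A=clean B=clean
4) do Suck; now loc=A A=clean B=clean

loc=A A=clean B=clean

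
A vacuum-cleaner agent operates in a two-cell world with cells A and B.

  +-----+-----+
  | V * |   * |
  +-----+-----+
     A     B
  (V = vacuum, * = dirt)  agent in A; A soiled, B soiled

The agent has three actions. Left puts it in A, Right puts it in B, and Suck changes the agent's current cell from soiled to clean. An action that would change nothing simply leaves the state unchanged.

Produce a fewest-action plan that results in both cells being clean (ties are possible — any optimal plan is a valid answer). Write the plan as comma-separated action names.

Suck (#1): loc=A A=clean B=soiled
Right (#2): loc=B A=clean B=soiled
Suck (#3): loc=B A=clean B=clean
min 3: Suck A + move + Suck B

Suck, Right, Suck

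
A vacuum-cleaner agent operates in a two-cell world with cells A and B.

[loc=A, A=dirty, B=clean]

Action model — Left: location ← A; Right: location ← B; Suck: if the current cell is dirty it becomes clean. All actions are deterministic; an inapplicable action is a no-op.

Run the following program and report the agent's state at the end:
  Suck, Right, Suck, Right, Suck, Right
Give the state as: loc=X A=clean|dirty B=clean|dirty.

loc=B A=clean B=clean

1) do Suck; now loc=A A=clean B=clean
2) do Right; now loc=B A=clean B=clean
3) do Suck; now loc=B A=clean B=clean
4) do Right; now loc=B A=clean B=clean
5) do Suck; now loc=B A=clean B=clean
6) do Right; now loc=B A=clean B=clean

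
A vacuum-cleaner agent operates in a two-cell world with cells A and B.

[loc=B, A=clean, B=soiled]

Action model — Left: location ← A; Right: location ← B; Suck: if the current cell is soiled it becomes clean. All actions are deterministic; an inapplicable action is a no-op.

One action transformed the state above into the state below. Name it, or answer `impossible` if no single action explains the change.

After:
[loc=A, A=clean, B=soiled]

try  Left: <A|clean|soiled>  ← match
try Right: <B|clean|soiled>
try  Suck: <B|clean|clean>

Left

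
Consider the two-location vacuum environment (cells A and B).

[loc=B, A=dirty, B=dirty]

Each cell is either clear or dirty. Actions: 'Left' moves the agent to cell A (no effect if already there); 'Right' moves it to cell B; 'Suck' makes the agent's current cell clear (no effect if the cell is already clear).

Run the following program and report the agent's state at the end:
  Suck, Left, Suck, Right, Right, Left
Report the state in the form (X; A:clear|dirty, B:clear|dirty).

(A; A:clear, B:clear)

[1] after Suck: (B; A:dirty, B:clear)
[2] after Left: (A; A:dirty, B:clear)
[3] after Suck: (A; A:clear, B:clear)
[4] after Right: (B; A:clear, B:clear)
[5] after Right: (B; A:clear, B:clear)
[6] after Left: (A; A:clear, B:clear)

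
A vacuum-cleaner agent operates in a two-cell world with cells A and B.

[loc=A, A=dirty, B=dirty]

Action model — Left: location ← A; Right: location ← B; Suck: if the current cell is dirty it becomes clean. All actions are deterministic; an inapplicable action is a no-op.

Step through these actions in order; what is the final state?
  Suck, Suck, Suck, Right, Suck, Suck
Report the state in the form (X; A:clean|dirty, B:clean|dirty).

(B; A:clean, B:clean)

step 1/6 (Suck): (A; A:clean, B:dirty)
step 2/6 (Suck): (A; A:clean, B:dirty)
step 3/6 (Suck): (A; A:clean, B:dirty)
step 4/6 (Right): (B; A:clean, B:dirty)
step 5/6 (Suck): (B; A:clean, B:clean)
step 6/6 (Suck): (B; A:clean, B:clean)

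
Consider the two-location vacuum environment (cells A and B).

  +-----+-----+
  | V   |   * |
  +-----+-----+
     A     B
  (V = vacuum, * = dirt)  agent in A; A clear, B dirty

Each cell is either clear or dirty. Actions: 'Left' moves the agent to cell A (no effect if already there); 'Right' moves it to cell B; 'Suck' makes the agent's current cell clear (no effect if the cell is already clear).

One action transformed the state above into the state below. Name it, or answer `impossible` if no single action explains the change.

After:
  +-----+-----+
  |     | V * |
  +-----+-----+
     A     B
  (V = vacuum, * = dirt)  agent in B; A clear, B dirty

Right

try  Left: (A; A:clear, B:dirty)
try Right: (B; A:clear, B:dirty)  ← match
try  Suck: (A; A:clear, B:dirty)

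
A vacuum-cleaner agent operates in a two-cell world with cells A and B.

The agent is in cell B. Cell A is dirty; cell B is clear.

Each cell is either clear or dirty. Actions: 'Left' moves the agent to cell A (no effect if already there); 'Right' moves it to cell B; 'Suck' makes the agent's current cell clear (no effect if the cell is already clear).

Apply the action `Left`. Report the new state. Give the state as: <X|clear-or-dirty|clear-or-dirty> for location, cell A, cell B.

start: <B|dirty|clear>
1. Left → <A|dirty|clear>

<A|dirty|clear>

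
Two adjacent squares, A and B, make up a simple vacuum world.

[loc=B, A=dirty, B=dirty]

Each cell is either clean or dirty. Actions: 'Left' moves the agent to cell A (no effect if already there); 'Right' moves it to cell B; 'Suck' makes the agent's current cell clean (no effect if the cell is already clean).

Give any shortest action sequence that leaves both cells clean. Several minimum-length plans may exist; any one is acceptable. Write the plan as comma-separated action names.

Suck, Left, Suck

1. Suck → <B|dirty|clean>
2. Left → <A|dirty|clean>
3. Suck → <A|clean|clean>
min 3: Suck B + move + Suck A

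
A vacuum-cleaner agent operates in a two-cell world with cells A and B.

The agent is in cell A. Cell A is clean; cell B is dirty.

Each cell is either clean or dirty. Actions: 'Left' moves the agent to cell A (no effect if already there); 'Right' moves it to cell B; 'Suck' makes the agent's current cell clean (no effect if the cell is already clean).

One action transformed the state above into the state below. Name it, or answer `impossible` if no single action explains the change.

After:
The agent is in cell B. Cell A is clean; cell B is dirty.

Right

try  Left: (A; A:clean, B:dirty)
try Right: (B; A:clean, B:dirty)  ← match
try  Suck: (A; A:clean, B:dirty)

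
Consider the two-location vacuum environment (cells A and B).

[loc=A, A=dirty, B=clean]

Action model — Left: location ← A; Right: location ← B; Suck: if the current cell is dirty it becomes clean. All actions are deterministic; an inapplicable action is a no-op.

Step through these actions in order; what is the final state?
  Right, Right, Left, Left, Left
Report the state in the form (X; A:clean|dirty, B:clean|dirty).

1) do Right; now (B; A:dirty, B:clean)
2) do Right; now (B; A:dirty, B:clean)
3) do Left; now (A; A:dirty, B:clean)
4) do Left; now (A; A:dirty, B:clean)
5) do Left; now (A; A:dirty, B:clean)

(A; A:dirty, B:clean)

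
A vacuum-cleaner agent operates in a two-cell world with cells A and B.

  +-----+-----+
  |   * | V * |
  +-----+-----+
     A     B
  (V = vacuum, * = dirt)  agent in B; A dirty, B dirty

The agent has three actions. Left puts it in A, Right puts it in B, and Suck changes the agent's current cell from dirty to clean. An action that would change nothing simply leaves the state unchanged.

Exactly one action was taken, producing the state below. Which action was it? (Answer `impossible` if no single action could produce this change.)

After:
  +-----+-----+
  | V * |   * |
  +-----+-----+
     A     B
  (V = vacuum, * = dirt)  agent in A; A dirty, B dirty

Left

try  Left: in A — A dirty, B dirty  ← match
try Right: in B — A dirty, B dirty
try  Suck: in B — A dirty, B clean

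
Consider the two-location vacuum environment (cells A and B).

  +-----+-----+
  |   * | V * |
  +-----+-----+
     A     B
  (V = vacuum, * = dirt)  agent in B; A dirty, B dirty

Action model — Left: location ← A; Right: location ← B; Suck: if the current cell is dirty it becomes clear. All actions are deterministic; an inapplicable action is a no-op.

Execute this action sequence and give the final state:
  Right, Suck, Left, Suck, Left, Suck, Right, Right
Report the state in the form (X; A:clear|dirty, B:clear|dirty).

(B; A:clear, B:clear)

t=1 Right ⇒ (B; A:dirty, B:dirty)
t=2 Suck ⇒ (B; A:dirty, B:clear)
t=3 Left ⇒ (A; A:dirty, B:clear)
t=4 Suck ⇒ (A; A:clear, B:clear)
t=5 Left ⇒ (A; A:clear, B:clear)
t=6 Suck ⇒ (A; A:clear, B:clear)
t=7 Right ⇒ (B; A:clear, B:clear)
t=8 Right ⇒ (B; A:clear, B:clear)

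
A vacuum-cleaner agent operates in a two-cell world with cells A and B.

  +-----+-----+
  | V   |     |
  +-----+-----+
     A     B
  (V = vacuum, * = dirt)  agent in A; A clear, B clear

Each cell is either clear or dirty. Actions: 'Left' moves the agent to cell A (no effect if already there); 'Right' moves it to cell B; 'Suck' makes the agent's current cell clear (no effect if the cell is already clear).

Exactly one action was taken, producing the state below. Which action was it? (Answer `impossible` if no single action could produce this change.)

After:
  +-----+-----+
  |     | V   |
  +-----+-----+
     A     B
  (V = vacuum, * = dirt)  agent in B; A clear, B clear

Right

try  Left: <A|clear|clear>
try Right: <B|clear|clear>  ← match
try  Suck: <A|clear|clear>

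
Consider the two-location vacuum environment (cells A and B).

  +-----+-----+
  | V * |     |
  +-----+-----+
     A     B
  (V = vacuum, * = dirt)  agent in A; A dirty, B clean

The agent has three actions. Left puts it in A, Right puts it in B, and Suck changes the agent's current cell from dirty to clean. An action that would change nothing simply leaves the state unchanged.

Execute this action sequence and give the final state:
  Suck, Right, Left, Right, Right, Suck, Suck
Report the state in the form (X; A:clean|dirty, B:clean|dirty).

Suck (#1): (A; A:clean, B:clean)
Right (#2): (B; A:clean, B:clean)
Left (#3): (A; A:clean, B:clean)
Right (#4): (B; A:clean, B:clean)
Right (#5): (B; A:clean, B:clean)
Suck (#6): (B; A:clean, B:clean)
Suck (#7): (B; A:clean, B:clean)

(B; A:clean, B:clean)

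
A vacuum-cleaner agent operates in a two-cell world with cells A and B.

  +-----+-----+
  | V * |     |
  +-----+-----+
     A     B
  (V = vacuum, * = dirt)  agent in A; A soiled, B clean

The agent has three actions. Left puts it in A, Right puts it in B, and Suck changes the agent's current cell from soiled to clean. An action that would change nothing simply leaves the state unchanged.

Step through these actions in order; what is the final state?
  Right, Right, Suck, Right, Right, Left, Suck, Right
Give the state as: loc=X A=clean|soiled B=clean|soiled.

loc=B A=clean B=clean

1) do Right; now loc=B A=soiled B=clean
2) do Right; now loc=B A=soiled B=clean
3) do Suck; now loc=B A=soiled B=clean
4) do Right; now loc=B A=soiled B=clean
5) do Right; now loc=B A=soiled B=clean
6) do Left; now loc=A A=soiled B=clean
7) do Suck; now loc=A A=clean B=clean
8) do Right; now loc=B A=clean B=clean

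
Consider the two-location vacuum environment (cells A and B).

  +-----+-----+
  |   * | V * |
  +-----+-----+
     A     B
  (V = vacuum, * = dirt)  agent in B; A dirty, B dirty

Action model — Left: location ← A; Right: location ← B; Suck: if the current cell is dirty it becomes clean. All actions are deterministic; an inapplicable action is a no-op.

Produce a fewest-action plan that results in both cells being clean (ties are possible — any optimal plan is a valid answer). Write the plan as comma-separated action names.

[1] after Suck: loc=B A=dirty B=clean
[2] after Left: loc=A A=dirty B=clean
[3] after Suck: loc=A A=clean B=clean
min 3: Suck B + move + Suck A

Suck, Left, Suck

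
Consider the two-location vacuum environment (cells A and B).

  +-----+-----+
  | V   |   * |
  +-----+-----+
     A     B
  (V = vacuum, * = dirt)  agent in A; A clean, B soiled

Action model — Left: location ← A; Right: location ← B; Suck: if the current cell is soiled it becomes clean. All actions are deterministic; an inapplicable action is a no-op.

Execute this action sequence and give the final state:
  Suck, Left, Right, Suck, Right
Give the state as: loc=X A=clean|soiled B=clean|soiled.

Suck (#1): loc=A A=clean B=soiled
Left (#2): loc=A A=clean B=soiled
Right (#3): loc=B A=clean B=soiled
Suck (#4): loc=B A=clean B=clean
Right (#5): loc=B A=clean B=clean

loc=B A=clean B=clean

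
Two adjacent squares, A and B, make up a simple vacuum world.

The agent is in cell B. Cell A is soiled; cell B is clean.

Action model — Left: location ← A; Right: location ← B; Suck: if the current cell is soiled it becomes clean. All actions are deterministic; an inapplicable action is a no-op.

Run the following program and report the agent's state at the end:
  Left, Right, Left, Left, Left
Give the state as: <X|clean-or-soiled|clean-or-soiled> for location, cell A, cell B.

<A|soiled|clean>

[1] after Left: <A|soiled|clean>
[2] after Right: <B|soiled|clean>
[3] after Left: <A|soiled|clean>
[4] after Left: <A|soiled|clean>
[5] after Left: <A|soiled|clean>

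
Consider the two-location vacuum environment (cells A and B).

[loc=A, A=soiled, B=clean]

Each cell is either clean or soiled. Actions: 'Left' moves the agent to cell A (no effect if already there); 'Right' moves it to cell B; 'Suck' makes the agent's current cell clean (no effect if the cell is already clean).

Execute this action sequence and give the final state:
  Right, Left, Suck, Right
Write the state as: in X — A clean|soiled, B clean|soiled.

step 1/4 (Right): in B — A soiled, B clean
step 2/4 (Left): in A — A soiled, B clean
step 3/4 (Suck): in A — A clean, B clean
step 4/4 (Right): in B — A clean, B clean

in B — A clean, B clean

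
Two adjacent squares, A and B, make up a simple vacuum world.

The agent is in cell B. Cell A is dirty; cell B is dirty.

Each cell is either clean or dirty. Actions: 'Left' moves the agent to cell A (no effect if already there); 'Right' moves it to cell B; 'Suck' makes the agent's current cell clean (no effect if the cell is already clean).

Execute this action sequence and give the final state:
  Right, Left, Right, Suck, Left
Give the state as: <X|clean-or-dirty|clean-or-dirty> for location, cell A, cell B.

<A|dirty|clean>

step 1/5 (Right): <B|dirty|dirty>
step 2/5 (Left): <A|dirty|dirty>
step 3/5 (Right): <B|dirty|dirty>
step 4/5 (Suck): <B|dirty|clean>
step 5/5 (Left): <A|dirty|clean>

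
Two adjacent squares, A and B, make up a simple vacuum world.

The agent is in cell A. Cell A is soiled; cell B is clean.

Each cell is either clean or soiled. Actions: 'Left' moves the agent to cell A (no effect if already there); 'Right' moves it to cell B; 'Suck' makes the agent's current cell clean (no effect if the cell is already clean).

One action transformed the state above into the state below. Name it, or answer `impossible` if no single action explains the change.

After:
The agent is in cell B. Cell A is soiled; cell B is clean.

try  Left: (A; A:soiled, B:clean)
try Right: (B; A:soiled, B:clean)  ← match
try  Suck: (A; A:clean, B:clean)

Right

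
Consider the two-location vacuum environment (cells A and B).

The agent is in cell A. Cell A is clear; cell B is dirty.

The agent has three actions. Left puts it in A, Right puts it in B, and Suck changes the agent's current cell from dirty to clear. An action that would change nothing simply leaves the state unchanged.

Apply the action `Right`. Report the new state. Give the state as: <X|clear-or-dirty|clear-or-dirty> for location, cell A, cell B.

<B|clear|dirty>

start: <A|clear|dirty>
[1] after Right: <B|clear|dirty>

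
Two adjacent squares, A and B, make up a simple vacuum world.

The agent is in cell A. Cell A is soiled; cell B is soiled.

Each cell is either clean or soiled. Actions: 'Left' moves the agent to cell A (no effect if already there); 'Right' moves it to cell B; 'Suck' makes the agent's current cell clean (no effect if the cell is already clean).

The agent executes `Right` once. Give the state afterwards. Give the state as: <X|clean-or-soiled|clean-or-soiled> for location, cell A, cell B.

start: <A|soiled|soiled>
t=1 Right ⇒ <B|soiled|soiled>

<B|soiled|soiled>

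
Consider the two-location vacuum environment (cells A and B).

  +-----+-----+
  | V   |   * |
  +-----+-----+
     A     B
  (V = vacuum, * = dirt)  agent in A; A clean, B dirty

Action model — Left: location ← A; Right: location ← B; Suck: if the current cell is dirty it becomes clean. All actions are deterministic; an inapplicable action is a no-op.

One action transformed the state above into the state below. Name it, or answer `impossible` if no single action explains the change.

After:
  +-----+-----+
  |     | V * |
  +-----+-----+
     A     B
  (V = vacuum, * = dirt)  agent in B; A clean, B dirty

try  Left: in A — A clean, B dirty
try Right: in B — A clean, B dirty  ← match
try  Suck: in A — A clean, B dirty

Right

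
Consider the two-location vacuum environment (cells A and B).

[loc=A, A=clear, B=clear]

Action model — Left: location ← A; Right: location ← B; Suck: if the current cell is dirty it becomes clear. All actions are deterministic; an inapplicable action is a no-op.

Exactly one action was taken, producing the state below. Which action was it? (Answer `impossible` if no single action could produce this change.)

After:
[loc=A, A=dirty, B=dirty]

try  Left: loc=A A=clear B=clear
try Right: loc=B A=clear B=clear
try  Suck: loc=A A=clear B=clear
no single action produces the after-state

impossible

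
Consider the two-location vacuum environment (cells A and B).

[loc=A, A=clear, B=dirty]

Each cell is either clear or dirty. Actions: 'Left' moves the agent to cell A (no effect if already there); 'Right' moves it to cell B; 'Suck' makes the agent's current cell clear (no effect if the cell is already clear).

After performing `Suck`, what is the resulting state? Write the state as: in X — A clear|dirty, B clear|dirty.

start: in A — A clear, B dirty
Suck (#1): in A — A clear, B dirty

in A — A clear, B dirty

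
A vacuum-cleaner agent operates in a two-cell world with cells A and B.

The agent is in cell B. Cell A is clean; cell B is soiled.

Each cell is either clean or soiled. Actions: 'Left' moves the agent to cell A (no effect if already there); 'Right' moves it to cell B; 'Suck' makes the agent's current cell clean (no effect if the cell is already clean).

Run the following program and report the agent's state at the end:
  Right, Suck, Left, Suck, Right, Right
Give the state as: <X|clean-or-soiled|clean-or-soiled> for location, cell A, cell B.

<B|clean|clean>

step 1/6 (Right): <B|clean|soiled>
step 2/6 (Suck): <B|clean|clean>
step 3/6 (Left): <A|clean|clean>
step 4/6 (Suck): <A|clean|clean>
step 5/6 (Right): <B|clean|clean>
step 6/6 (Right): <B|clean|clean>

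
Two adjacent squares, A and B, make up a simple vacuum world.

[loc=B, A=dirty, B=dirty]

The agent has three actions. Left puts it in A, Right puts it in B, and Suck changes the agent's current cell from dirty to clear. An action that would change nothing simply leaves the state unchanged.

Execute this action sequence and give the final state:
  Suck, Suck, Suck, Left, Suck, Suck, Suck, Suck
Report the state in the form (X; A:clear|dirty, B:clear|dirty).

(A; A:clear, B:clear)

t=1 Suck ⇒ (B; A:dirty, B:clear)
t=2 Suck ⇒ (B; A:dirty, B:clear)
t=3 Suck ⇒ (B; A:dirty, B:clear)
t=4 Left ⇒ (A; A:dirty, B:clear)
t=5 Suck ⇒ (A; A:clear, B:clear)
t=6 Suck ⇒ (A; A:clear, B:clear)
t=7 Suck ⇒ (A; A:clear, B:clear)
t=8 Suck ⇒ (A; A:clear, B:clear)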